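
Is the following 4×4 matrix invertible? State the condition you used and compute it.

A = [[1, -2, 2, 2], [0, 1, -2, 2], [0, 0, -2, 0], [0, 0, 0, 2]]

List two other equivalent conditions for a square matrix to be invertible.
Yes, invertible; det(A) = -4 ≠ 0. Equivalent conditions: rank(A) = 4; Ax = 0 has only the trivial solution; 0 is not an eigenvalue; the columns of A are linearly independent.

To check invertibility, compute det(A).
The given matrix is triangular, so det(A) equals the product of its diagonal entries = -4 ≠ 0.
Since det(A) ≠ 0, A is invertible.
Equivalent conditions for a square matrix A to be invertible:
- rank(A) = 4 (full rank).
- The homogeneous system Ax = 0 has only the trivial solution x = 0.
- 0 is not an eigenvalue of A.
- The columns (equivalently rows) of A are linearly independent.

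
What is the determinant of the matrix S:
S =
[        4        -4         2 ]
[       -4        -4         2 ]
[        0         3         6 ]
det(S) = -240

Expand along row 0 (cofactor expansion): det(S) = a*(e*i - f*h) - b*(d*i - f*g) + c*(d*h - e*g), where the 3×3 is [[a, b, c], [d, e, f], [g, h, i]].
Minor M_00 = (-4)*(6) - (2)*(3) = -24 - 6 = -30.
Minor M_01 = (-4)*(6) - (2)*(0) = -24 - 0 = -24.
Minor M_02 = (-4)*(3) - (-4)*(0) = -12 - 0 = -12.
det(S) = (4)*(-30) - (-4)*(-24) + (2)*(-12) = -120 - 96 - 24 = -240.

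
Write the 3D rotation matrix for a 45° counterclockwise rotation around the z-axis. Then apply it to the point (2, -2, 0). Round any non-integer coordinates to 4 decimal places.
R = [[√2/2, -√2/2, 0], [√2/2, √2/2, 0], [0, 0, 1]]; R·(2, -2, 0) = (2.8284, 0.0000, 0.0000)

Rotation matrix for 45° around z-axis:
cos(45°) = √2/2, sin(45°) = √2/2
R = [[√2/2, -√2/2, 0], [√2/2, √2/2, 0], [0, 0, 1]]
Apply to (2, -2, 0): R·[2, -2, 0]ᵀ = (2.8284, 0.0000, 0.0000)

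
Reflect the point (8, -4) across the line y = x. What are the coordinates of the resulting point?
(-4, 8)

Reflection across line y = x: (8, -4) → (-4, 8)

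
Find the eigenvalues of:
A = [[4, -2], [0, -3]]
λ = -3, 4

Solve det(A - λI) = 0. For a 2×2 matrix this is λ² - (trace)λ + det = 0.
trace(A) = 4 - 3 = 1.
det(A) = (4)*(-3) - (-2)*(0) = -12 - 0 = -12.
Characteristic equation: λ² - (1)λ + (-12) = 0.
Discriminant: (1)² - 4*(-12) = 1 + 48 = 49.
Roots: λ = (1 ± √49) / 2 = -3, 4.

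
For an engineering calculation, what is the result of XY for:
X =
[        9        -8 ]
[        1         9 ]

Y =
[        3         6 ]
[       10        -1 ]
XY =
[      -53        62 ]
[       93        -3 ]

Matrix multiplication: (XY)[i][j] = sum over k of X[i][k] * Y[k][j].
  (XY)[0][0] = (9)*(3) + (-8)*(10) = -53
  (XY)[0][1] = (9)*(6) + (-8)*(-1) = 62
  (XY)[1][0] = (1)*(3) + (9)*(10) = 93
  (XY)[1][1] = (1)*(6) + (9)*(-1) = -3
XY =
[      -53        62 ]
[       93        -3 ]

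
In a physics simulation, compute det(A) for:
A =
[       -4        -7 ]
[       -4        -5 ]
det(A) = -8

For a 2×2 matrix [[a, b], [c, d]], det = a*d - b*c.
det(A) = (-4)*(-5) - (-7)*(-4) = 20 - 28 = -8.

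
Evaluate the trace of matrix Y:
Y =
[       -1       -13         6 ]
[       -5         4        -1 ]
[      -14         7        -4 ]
tr(Y) = -1 + 4 - 4 = -1

The trace of a square matrix is the sum of its diagonal entries.
Diagonal entries of Y: Y[0][0] = -1, Y[1][1] = 4, Y[2][2] = -4.
tr(Y) = -1 + 4 - 4 = -1.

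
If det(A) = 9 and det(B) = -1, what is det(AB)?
-9

Use the multiplicative property of determinants: det(AB) = det(A)*det(B).
det(AB) = (9)*(-1) = -9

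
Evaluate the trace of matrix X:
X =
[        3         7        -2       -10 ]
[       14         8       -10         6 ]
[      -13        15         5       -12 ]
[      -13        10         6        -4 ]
tr(X) = 3 + 8 + 5 - 4 = 12

The trace of a square matrix is the sum of its diagonal entries.
Diagonal entries of X: X[0][0] = 3, X[1][1] = 8, X[2][2] = 5, X[3][3] = -4.
tr(X) = 3 + 8 + 5 - 4 = 12.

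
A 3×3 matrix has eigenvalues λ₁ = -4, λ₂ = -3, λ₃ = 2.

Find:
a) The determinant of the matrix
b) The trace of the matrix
det = 24, trace = -5

Two standard eigenvalue identities:
- det(A) equals the product of the eigenvalues (counted with multiplicity).
- trace(A) equals the sum of the eigenvalues.
det(A) = (-4)*(-3)*(2) = 24.
trace(A) = -4 - 3 + 2 = -5.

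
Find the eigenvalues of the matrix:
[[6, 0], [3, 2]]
λ = 2 and λ = 6

Characteristic equation: det(A - λI) = 0
λ² - (trace)λ + (det) = 0
λ² - (8)λ + (12) = 0
λ² - 8λ + 12 = 0
Solving: λ = 2, 6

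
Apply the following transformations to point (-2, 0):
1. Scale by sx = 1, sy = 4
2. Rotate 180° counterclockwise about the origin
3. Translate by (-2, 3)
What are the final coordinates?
(0, 3)

Step 1: Scale → (-2, 0)
Step 2: Rotate 180° → (2, 0)
Step 3: Translate → (0, 3)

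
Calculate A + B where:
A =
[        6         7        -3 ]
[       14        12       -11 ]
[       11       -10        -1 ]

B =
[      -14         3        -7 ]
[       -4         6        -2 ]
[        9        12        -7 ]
A + B =
[       -8        10       -10 ]
[       10        18       -13 ]
[       20         2        -8 ]

Matrix addition is elementwise: (A+B)[i][j] = A[i][j] + B[i][j].
  (A+B)[0][0] = (6) + (-14) = -8
  (A+B)[0][1] = (7) + (3) = 10
  (A+B)[0][2] = (-3) + (-7) = -10
  (A+B)[1][0] = (14) + (-4) = 10
  (A+B)[1][1] = (12) + (6) = 18
  (A+B)[1][2] = (-11) + (-2) = -13
  (A+B)[2][0] = (11) + (9) = 20
  (A+B)[2][1] = (-10) + (12) = 2
  (A+B)[2][2] = (-1) + (-7) = -8
A + B =
[       -8        10       -10 ]
[       10        18       -13 ]
[       20         2        -8 ]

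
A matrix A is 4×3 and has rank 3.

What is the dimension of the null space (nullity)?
0

The rank-nullity theorem for an m×n matrix states:
rank(A) + nullity(A) = n (the number of columns).
Here n = 3 and rank(A) = 3, so nullity(A) = 3 - 3 = 0.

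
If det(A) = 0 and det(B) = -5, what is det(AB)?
0

Use the multiplicative property of determinants: det(AB) = det(A)*det(B).
det(AB) = (0)*(-5) = 0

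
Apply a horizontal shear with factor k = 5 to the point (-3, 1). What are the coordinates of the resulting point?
(2, 1)

Shear matrix for horizontal shear with factor k = 5:
[[1, 5], [0, 1]]
Result: (-3, 1) → (2, 1)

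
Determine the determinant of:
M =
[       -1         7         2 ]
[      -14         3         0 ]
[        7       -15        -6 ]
det(M) = -192

Expand along row 0 (cofactor expansion): det(M) = a*(e*i - f*h) - b*(d*i - f*g) + c*(d*h - e*g), where the 3×3 is [[a, b, c], [d, e, f], [g, h, i]].
Minor M_00 = (3)*(-6) - (0)*(-15) = -18 - 0 = -18.
Minor M_01 = (-14)*(-6) - (0)*(7) = 84 - 0 = 84.
Minor M_02 = (-14)*(-15) - (3)*(7) = 210 - 21 = 189.
det(M) = (-1)*(-18) - (7)*(84) + (2)*(189) = 18 - 588 + 378 = -192.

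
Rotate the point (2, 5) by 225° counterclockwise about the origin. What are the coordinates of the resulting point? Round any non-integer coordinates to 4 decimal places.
(2.1213, -4.9497)

Rotation matrix R(θ) = [[cos θ, -sin θ], [sin θ, cos θ]]; for θ = 225°:
R = [[-√2/2, √2/2], [-√2/2, -√2/2]]
Result: R × [2, 5]ᵀ = [-√2/2·2 + (√2/2)·5, -√2/2·2 + (-√2/2)·5]ᵀ = (2.1213, -4.9497)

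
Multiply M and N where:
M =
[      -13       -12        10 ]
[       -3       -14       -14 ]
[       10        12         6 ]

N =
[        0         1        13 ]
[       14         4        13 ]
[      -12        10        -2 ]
MN =
[     -288        39      -345 ]
[      -28      -199      -193 ]
[       96       118       274 ]

Matrix multiplication: (MN)[i][j] = sum over k of M[i][k] * N[k][j].
  (MN)[0][0] = (-13)*(0) + (-12)*(14) + (10)*(-12) = -288
  (MN)[0][1] = (-13)*(1) + (-12)*(4) + (10)*(10) = 39
  (MN)[0][2] = (-13)*(13) + (-12)*(13) + (10)*(-2) = -345
  (MN)[1][0] = (-3)*(0) + (-14)*(14) + (-14)*(-12) = -28
  (MN)[1][1] = (-3)*(1) + (-14)*(4) + (-14)*(10) = -199
  (MN)[1][2] = (-3)*(13) + (-14)*(13) + (-14)*(-2) = -193
  (MN)[2][0] = (10)*(0) + (12)*(14) + (6)*(-12) = 96
  (MN)[2][1] = (10)*(1) + (12)*(4) + (6)*(10) = 118
  (MN)[2][2] = (10)*(13) + (12)*(13) + (6)*(-2) = 274
MN =
[     -288        39      -345 ]
[      -28      -199      -193 ]
[       96       118       274 ]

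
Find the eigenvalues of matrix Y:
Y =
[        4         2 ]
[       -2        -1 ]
λ = 0, 3

Solve det(Y - λI) = 0. For a 2×2 matrix the characteristic equation is λ² - (trace)λ + det = 0.
trace(Y) = a + d = 4 - 1 = 3.
det(Y) = a*d - b*c = (4)*(-1) - (2)*(-2) = -4 + 4 = 0.
Characteristic equation: λ² - (3)λ + (0) = 0.
Discriminant = (3)² - 4*(0) = 9 - 0 = 9.
λ = (3 ± √9) / 2 = (3 ± 3) / 2 = 0, 3.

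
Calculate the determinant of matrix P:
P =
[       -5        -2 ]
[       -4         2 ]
det(P) = -18

For a 2×2 matrix [[a, b], [c, d]], det = a*d - b*c.
det(P) = (-5)*(2) - (-2)*(-4) = -10 - 8 = -18.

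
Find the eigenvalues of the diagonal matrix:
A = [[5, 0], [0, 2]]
λ₁ = 5, λ₂ = 2

The characteristic polynomial of A is det(A - λI) = (5 - λ)(2 - λ) = 0.
The roots are λ = 5 and λ = 2, so the eigenvalues are the diagonal entries.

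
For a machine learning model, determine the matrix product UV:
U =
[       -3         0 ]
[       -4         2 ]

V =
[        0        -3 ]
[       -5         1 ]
UV =
[        0         9 ]
[      -10        14 ]

Matrix multiplication: (UV)[i][j] = sum over k of U[i][k] * V[k][j].
  (UV)[0][0] = (-3)*(0) + (0)*(-5) = 0
  (UV)[0][1] = (-3)*(-3) + (0)*(1) = 9
  (UV)[1][0] = (-4)*(0) + (2)*(-5) = -10
  (UV)[1][1] = (-4)*(-3) + (2)*(1) = 14
UV =
[        0         9 ]
[      -10        14 ]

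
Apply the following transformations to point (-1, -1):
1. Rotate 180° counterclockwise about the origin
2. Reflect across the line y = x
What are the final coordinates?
(1, 1)

Step 1: Rotate 180° → (1, 1)
Step 2: Reflect across the line y = x → (1, 1)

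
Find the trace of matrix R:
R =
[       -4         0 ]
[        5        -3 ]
tr(R) = -4 - 3 = -7

The trace of a square matrix is the sum of its diagonal entries.
Diagonal entries of R: R[0][0] = -4, R[1][1] = -3.
tr(R) = -4 - 3 = -7.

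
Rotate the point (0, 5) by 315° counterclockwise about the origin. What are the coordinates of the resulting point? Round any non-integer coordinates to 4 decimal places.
(3.5355, 3.5355)

Rotation matrix R(θ) = [[cos θ, -sin θ], [sin θ, cos θ]]; for θ = 315°:
R = [[√2/2, √2/2], [-√2/2, √2/2]]
Result: R × [0, 5]ᵀ = [√2/2·0 + (√2/2)·5, -√2/2·0 + (√2/2)·5]ᵀ = (3.5355, 3.5355)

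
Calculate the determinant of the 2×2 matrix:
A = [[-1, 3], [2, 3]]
-9

For A = [[a, b], [c, d]], det(A) = a*d - b*c.
det(A) = (-1)*(3) - (3)*(2) = -3 - 6 = -9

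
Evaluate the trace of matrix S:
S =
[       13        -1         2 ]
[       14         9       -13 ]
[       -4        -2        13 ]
tr(S) = 13 + 9 + 13 = 35

The trace of a square matrix is the sum of its diagonal entries.
Diagonal entries of S: S[0][0] = 13, S[1][1] = 9, S[2][2] = 13.
tr(S) = 13 + 9 + 13 = 35.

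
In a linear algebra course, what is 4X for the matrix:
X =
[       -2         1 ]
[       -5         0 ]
4X =
[       -8         4 ]
[      -20         0 ]

Scalar multiplication is elementwise: (4X)[i][j] = 4 * X[i][j].
  (4X)[0][0] = 4 * (-2) = -8
  (4X)[0][1] = 4 * (1) = 4
  (4X)[1][0] = 4 * (-5) = -20
  (4X)[1][1] = 4 * (0) = 0
4X =
[       -8         4 ]
[      -20         0 ]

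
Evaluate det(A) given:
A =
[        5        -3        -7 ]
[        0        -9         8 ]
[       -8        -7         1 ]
det(A) = 931

Expand along row 0 (cofactor expansion): det(A) = a*(e*i - f*h) - b*(d*i - f*g) + c*(d*h - e*g), where the 3×3 is [[a, b, c], [d, e, f], [g, h, i]].
Minor M_00 = (-9)*(1) - (8)*(-7) = -9 + 56 = 47.
Minor M_01 = (0)*(1) - (8)*(-8) = 0 + 64 = 64.
Minor M_02 = (0)*(-7) - (-9)*(-8) = 0 - 72 = -72.
det(A) = (5)*(47) - (-3)*(64) + (-7)*(-72) = 235 + 192 + 504 = 931.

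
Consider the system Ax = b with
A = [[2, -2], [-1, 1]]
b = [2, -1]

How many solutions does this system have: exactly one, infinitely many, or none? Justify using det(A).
Infinitely many solutions

det(A) = (2)*(1) - (-2)*(-1) = 0, so A is singular (column 2 is -1 times column 1).
b = [2, -1] = 1 * column 1 of A, so b lies in the column space of A.
A singular matrix whose right-hand side is in its column space gives a 1-parameter family of solutions — infinitely many.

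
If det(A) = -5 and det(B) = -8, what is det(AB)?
40

Use the multiplicative property of determinants: det(AB) = det(A)*det(B).
det(AB) = (-5)*(-8) = 40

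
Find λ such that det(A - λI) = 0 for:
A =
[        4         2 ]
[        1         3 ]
λ = 2, 5

Solve det(A - λI) = 0. For a 2×2 matrix the characteristic equation is λ² - (trace)λ + det = 0.
trace(A) = a + d = 4 + 3 = 7.
det(A) = a*d - b*c = (4)*(3) - (2)*(1) = 12 - 2 = 10.
Characteristic equation: λ² - (7)λ + (10) = 0.
Discriminant = (7)² - 4*(10) = 49 - 40 = 9.
λ = (7 ± √9) / 2 = (7 ± 3) / 2 = 2, 5.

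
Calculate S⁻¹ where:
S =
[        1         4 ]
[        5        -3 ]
det(S) = -23
S⁻¹ =
[     3/23      4/23 ]
[     5/23     -1/23 ]

For a 2×2 matrix S = [[a, b], [c, d]] with det(S) ≠ 0, S⁻¹ = (1/det(S)) * [[d, -b], [-c, a]].
det(S) = (1)*(-3) - (4)*(5) = -3 - 20 = -23.
S⁻¹ = (1/-23) * [[-3, -4], [-5, 1]].
Dividing each entry by -23 and reducing:
S⁻¹ =
[     3/23      4/23 ]
[     5/23     -1/23 ]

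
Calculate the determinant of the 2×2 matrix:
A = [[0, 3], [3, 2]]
-9

For A = [[a, b], [c, d]], det(A) = a*d - b*c.
det(A) = (0)*(2) - (3)*(3) = 0 - 9 = -9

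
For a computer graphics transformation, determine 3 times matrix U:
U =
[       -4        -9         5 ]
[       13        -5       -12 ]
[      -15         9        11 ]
3U =
[      -12       -27        15 ]
[       39       -15       -36 ]
[      -45        27        33 ]

Scalar multiplication is elementwise: (3U)[i][j] = 3 * U[i][j].
  (3U)[0][0] = 3 * (-4) = -12
  (3U)[0][1] = 3 * (-9) = -27
  (3U)[0][2] = 3 * (5) = 15
  (3U)[1][0] = 3 * (13) = 39
  (3U)[1][1] = 3 * (-5) = -15
  (3U)[1][2] = 3 * (-12) = -36
  (3U)[2][0] = 3 * (-15) = -45
  (3U)[2][1] = 3 * (9) = 27
  (3U)[2][2] = 3 * (11) = 33
3U =
[      -12       -27        15 ]
[       39       -15       -36 ]
[      -45        27        33 ]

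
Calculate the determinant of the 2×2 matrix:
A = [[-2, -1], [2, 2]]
-2

For A = [[a, b], [c, d]], det(A) = a*d - b*c.
det(A) = (-2)*(2) - (-1)*(2) = -4 - -2 = -2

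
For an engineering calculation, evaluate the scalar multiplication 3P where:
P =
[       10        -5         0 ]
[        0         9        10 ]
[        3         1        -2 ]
3P =
[       30       -15         0 ]
[        0        27        30 ]
[        9         3        -6 ]

Scalar multiplication is elementwise: (3P)[i][j] = 3 * P[i][j].
  (3P)[0][0] = 3 * (10) = 30
  (3P)[0][1] = 3 * (-5) = -15
  (3P)[0][2] = 3 * (0) = 0
  (3P)[1][0] = 3 * (0) = 0
  (3P)[1][1] = 3 * (9) = 27
  (3P)[1][2] = 3 * (10) = 30
  (3P)[2][0] = 3 * (3) = 9
  (3P)[2][1] = 3 * (1) = 3
  (3P)[2][2] = 3 * (-2) = -6
3P =
[       30       -15         0 ]
[        0        27        30 ]
[        9         3        -6 ]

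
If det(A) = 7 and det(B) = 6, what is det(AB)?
42

Use the multiplicative property of determinants: det(AB) = det(A)*det(B).
det(AB) = (7)*(6) = 42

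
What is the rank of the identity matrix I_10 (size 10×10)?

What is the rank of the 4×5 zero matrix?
rank(I_10) = 10, rank(0) = 0

The identity I_10 has 10 columns that are the standard basis vectors e_1, …, e_10. These are linearly independent, so all 10 columns are pivots and rank(I_10) = 10.
The 4×5 zero matrix has every entry zero, so every row is the zero row and there are no pivots; rank(0) = 0.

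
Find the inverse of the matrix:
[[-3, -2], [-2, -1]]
[[1, -2], [-2, 3]]

For [[a,b],[c,d]], inverse = (1/det)·[[d,-b],[-c,a]]
det = -3·-1 - -2·-2 = -1
Inverse = (1/-1)·[[-1, 2], [2, -3]]
        = [[1, -2], [-2, 3]]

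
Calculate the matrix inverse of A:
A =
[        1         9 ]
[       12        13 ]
det(A) = -95
A⁻¹ =
[   -13/95      9/95 ]
[    12/95     -1/95 ]

For a 2×2 matrix A = [[a, b], [c, d]] with det(A) ≠ 0, A⁻¹ = (1/det(A)) * [[d, -b], [-c, a]].
det(A) = (1)*(13) - (9)*(12) = 13 - 108 = -95.
A⁻¹ = (1/-95) * [[13, -9], [-12, 1]].
Dividing each entry by -95 and reducing:
A⁻¹ =
[   -13/95      9/95 ]
[    12/95     -1/95 ]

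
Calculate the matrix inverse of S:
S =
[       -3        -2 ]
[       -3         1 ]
det(S) = -9
S⁻¹ =
[     -1/9      -2/9 ]
[     -1/3       1/3 ]

For a 2×2 matrix S = [[a, b], [c, d]] with det(S) ≠ 0, S⁻¹ = (1/det(S)) * [[d, -b], [-c, a]].
det(S) = (-3)*(1) - (-2)*(-3) = -3 - 6 = -9.
S⁻¹ = (1/-9) * [[1, 2], [3, -3]].
Dividing each entry by -9 and reducing:
S⁻¹ =
[     -1/9      -2/9 ]
[     -1/3       1/3 ]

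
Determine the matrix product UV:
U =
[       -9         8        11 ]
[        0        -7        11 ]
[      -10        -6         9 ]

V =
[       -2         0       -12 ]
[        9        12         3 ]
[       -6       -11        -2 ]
UV =
[       24       -25       110 ]
[     -129      -205       -43 ]
[      -88      -171        84 ]

Matrix multiplication: (UV)[i][j] = sum over k of U[i][k] * V[k][j].
  (UV)[0][0] = (-9)*(-2) + (8)*(9) + (11)*(-6) = 24
  (UV)[0][1] = (-9)*(0) + (8)*(12) + (11)*(-11) = -25
  (UV)[0][2] = (-9)*(-12) + (8)*(3) + (11)*(-2) = 110
  (UV)[1][0] = (0)*(-2) + (-7)*(9) + (11)*(-6) = -129
  (UV)[1][1] = (0)*(0) + (-7)*(12) + (11)*(-11) = -205
  (UV)[1][2] = (0)*(-12) + (-7)*(3) + (11)*(-2) = -43
  (UV)[2][0] = (-10)*(-2) + (-6)*(9) + (9)*(-6) = -88
  (UV)[2][1] = (-10)*(0) + (-6)*(12) + (9)*(-11) = -171
  (UV)[2][2] = (-10)*(-12) + (-6)*(3) + (9)*(-2) = 84
UV =
[       24       -25       110 ]
[     -129      -205       -43 ]
[      -88      -171        84 ]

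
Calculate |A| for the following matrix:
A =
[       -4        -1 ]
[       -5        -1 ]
det(A) = -1

For a 2×2 matrix [[a, b], [c, d]], det = a*d - b*c.
det(A) = (-4)*(-1) - (-1)*(-5) = 4 - 5 = -1.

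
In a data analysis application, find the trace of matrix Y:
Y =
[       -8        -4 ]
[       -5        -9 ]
tr(Y) = -8 - 9 = -17

The trace of a square matrix is the sum of its diagonal entries.
Diagonal entries of Y: Y[0][0] = -8, Y[1][1] = -9.
tr(Y) = -8 - 9 = -17.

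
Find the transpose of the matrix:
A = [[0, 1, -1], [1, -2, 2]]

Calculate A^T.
[[0, 1], [1, -2], [-1, 2]]

The transpose sends entry (i,j) to (j,i); rows become columns.
Row 0 of A: [0, 1, -1] -> column 0 of A^T.
Row 1 of A: [1, -2, 2] -> column 1 of A^T.
A^T = [[0, 1], [1, -2], [-1, 2]]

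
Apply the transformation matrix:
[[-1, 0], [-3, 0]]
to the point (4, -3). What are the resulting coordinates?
(-4, -12)

Matrix multiplication:
[[-1, 0], [-3, 0]] × [4, -3]ᵀ
= [-1×4 + 0×-3, -3×4 + 0×-3]ᵀ
= [-4.0000, -12.0000]ᵀ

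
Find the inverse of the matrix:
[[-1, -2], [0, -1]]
[[-1, 2], [0, -1]]

For [[a,b],[c,d]], inverse = (1/det)·[[d,-b],[-c,a]]
det = -1·-1 - -2·0 = 1
Inverse = (1/1)·[[-1, 2], [0, -1]]
        = [[-1, 2], [0, -1]]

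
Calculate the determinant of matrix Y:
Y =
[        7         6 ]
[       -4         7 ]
det(Y) = 73

For a 2×2 matrix [[a, b], [c, d]], det = a*d - b*c.
det(Y) = (7)*(7) - (6)*(-4) = 49 + 24 = 73.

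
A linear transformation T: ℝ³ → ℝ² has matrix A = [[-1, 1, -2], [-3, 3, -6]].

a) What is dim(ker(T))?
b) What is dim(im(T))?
dim(ker) = 2, dim(im) = 1

Observe that row 2 = 3 × row 1 (so the rows are linearly dependent).
Thus rank(A) = 1 (only one linearly independent row).
dim(im(T)) = rank(A) = 1.
By the rank-nullity theorem applied to T: ℝ³ → ℝ², rank(A) + nullity(A) = 3 (the domain dimension), so dim(ker(T)) = 3 - 1 = 2.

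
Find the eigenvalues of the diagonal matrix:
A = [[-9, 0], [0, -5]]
λ₁ = -9, λ₂ = -5

The characteristic polynomial of A is det(A - λI) = (-9 - λ)(-5 - λ) = 0.
The roots are λ = -9 and λ = -5, so the eigenvalues are the diagonal entries.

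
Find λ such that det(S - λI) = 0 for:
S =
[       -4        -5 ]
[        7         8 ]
λ = 1, 3

Solve det(S - λI) = 0. For a 2×2 matrix the characteristic equation is λ² - (trace)λ + det = 0.
trace(S) = a + d = -4 + 8 = 4.
det(S) = a*d - b*c = (-4)*(8) - (-5)*(7) = -32 + 35 = 3.
Characteristic equation: λ² - (4)λ + (3) = 0.
Discriminant = (4)² - 4*(3) = 16 - 12 = 4.
λ = (4 ± √4) / 2 = (4 ± 2) / 2 = 1, 3.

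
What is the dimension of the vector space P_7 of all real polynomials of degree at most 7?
Dimension = 8

A polynomial of degree at most 7 can be written as a₀ + a₁x + a₂x² + … + a_7x^7, with 8 free coefficients a₀, …, a_7.
The set {1, x, x², …, x^7} is a basis: it spans P_7 (every such polynomial is a linear combination of these) and is linearly independent (a polynomial is zero iff all its coefficients are zero).
Therefore dim(P_7) = 7 + 1 = 8.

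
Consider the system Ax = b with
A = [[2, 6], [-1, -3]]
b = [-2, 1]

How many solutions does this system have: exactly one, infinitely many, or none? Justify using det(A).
Infinitely many solutions

det(A) = (2)*(-3) - (6)*(-1) = 0, so A is singular (column 2 is 3 times column 1).
b = [-2, 1] = -1 * column 1 of A, so b lies in the column space of A.
A singular matrix whose right-hand side is in its column space gives a 1-parameter family of solutions — infinitely many.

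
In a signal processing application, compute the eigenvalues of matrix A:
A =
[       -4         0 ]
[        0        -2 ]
λ = -4, -2

Solve det(A - λI) = 0. For a 2×2 matrix the characteristic equation is λ² - (trace)λ + det = 0.
trace(A) = a + d = -4 - 2 = -6.
det(A) = a*d - b*c = (-4)*(-2) - (0)*(0) = 8 - 0 = 8.
Characteristic equation: λ² - (-6)λ + (8) = 0.
Discriminant = (-6)² - 4*(8) = 36 - 32 = 4.
λ = (-6 ± √4) / 2 = (-6 ± 2) / 2 = -4, -2.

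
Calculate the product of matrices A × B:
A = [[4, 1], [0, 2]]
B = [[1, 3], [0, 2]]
[[4, 14], [0, 4]]

Matrix multiplication:
C[0][0] = 4×1 + 1×0 = 4
C[0][1] = 4×3 + 1×2 = 14
C[1][0] = 0×1 + 2×0 = 0
C[1][1] = 0×3 + 2×2 = 4
Result: [[4, 14], [0, 4]]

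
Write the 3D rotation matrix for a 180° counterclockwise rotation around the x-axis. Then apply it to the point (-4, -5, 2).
R = [[1, 0, 0], [0, -1, 0], [0, 0, -1]]; R·(-4, -5, 2) = (-4, 5, -2)

Rotation matrix for 180° around x-axis:
cos(180°) = -1, sin(180°) = 0
R = [[1, 0, 0], [0, -1, 0], [0, 0, -1]]
Apply to (-4, -5, 2): R·[-4, -5, 2]ᵀ = (-4, 5, -2)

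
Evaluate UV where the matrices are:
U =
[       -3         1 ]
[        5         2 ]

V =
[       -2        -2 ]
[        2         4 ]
UV =
[        8        10 ]
[       -6        -2 ]

Matrix multiplication: (UV)[i][j] = sum over k of U[i][k] * V[k][j].
  (UV)[0][0] = (-3)*(-2) + (1)*(2) = 8
  (UV)[0][1] = (-3)*(-2) + (1)*(4) = 10
  (UV)[1][0] = (5)*(-2) + (2)*(2) = -6
  (UV)[1][1] = (5)*(-2) + (2)*(4) = -2
UV =
[        8        10 ]
[       -6        -2 ]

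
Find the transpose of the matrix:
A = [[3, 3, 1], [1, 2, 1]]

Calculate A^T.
[[3, 1], [3, 2], [1, 1]]

The transpose sends entry (i,j) to (j,i); rows become columns.
Row 0 of A: [3, 3, 1] -> column 0 of A^T.
Row 1 of A: [1, 2, 1] -> column 1 of A^T.
A^T = [[3, 1], [3, 2], [1, 1]]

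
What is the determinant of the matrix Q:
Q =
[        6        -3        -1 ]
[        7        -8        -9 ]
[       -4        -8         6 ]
det(Q) = -614

Expand along row 0 (cofactor expansion): det(Q) = a*(e*i - f*h) - b*(d*i - f*g) + c*(d*h - e*g), where the 3×3 is [[a, b, c], [d, e, f], [g, h, i]].
Minor M_00 = (-8)*(6) - (-9)*(-8) = -48 - 72 = -120.
Minor M_01 = (7)*(6) - (-9)*(-4) = 42 - 36 = 6.
Minor M_02 = (7)*(-8) - (-8)*(-4) = -56 - 32 = -88.
det(Q) = (6)*(-120) - (-3)*(6) + (-1)*(-88) = -720 + 18 + 88 = -614.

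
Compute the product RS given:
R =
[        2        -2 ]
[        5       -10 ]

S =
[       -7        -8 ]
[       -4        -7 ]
RS =
[       -6        -2 ]
[        5        30 ]

Matrix multiplication: (RS)[i][j] = sum over k of R[i][k] * S[k][j].
  (RS)[0][0] = (2)*(-7) + (-2)*(-4) = -6
  (RS)[0][1] = (2)*(-8) + (-2)*(-7) = -2
  (RS)[1][0] = (5)*(-7) + (-10)*(-4) = 5
  (RS)[1][1] = (5)*(-8) + (-10)*(-7) = 30
RS =
[       -6        -2 ]
[        5        30 ]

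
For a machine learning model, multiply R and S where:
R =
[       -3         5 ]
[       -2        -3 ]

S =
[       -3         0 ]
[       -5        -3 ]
RS =
[      -16       -15 ]
[       21         9 ]

Matrix multiplication: (RS)[i][j] = sum over k of R[i][k] * S[k][j].
  (RS)[0][0] = (-3)*(-3) + (5)*(-5) = -16
  (RS)[0][1] = (-3)*(0) + (5)*(-3) = -15
  (RS)[1][0] = (-2)*(-3) + (-3)*(-5) = 21
  (RS)[1][1] = (-2)*(0) + (-3)*(-3) = 9
RS =
[      -16       -15 ]
[       21         9 ]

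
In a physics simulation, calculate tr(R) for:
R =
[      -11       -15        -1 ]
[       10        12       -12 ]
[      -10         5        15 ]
tr(R) = -11 + 12 + 15 = 16

The trace of a square matrix is the sum of its diagonal entries.
Diagonal entries of R: R[0][0] = -11, R[1][1] = 12, R[2][2] = 15.
tr(R) = -11 + 12 + 15 = 16.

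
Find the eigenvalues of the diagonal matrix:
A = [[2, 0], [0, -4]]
λ₁ = 2, λ₂ = -4

The characteristic polynomial of A is det(A - λI) = (2 - λ)(-4 - λ) = 0.
The roots are λ = 2 and λ = -4, so the eigenvalues are the diagonal entries.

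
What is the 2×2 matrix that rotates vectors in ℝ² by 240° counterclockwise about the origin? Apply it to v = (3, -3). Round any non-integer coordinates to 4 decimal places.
R = [[-1/2, √3/2], [-√3/2, -1/2]]; R·v = (-4.0981, -1.0981)

A counterclockwise rotation by angle θ in ℝ² has matrix R(θ) = [[cos θ, -sin θ], [sin θ, cos θ]].
For θ = 240°: cos θ = -1/2, sin θ = -√3/2.
R(240°) = [[-1/2, √3/2], [-√3/2, -1/2]].
R·v = [-1/2·3 + (√3/2)·-3, -√3/2·3 + -1/2·-3] = (-4.0981, -1.0981).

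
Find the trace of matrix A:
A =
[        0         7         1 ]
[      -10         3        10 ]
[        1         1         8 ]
tr(A) = 0 + 3 + 8 = 11

The trace of a square matrix is the sum of its diagonal entries.
Diagonal entries of A: A[0][0] = 0, A[1][1] = 3, A[2][2] = 8.
tr(A) = 0 + 3 + 8 = 11.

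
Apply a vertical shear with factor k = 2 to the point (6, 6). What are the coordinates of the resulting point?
(6, 18)

Shear matrix for vertical shear with factor k = 2:
[[1, 0], [2, 1]]
Result: (6, 6) → (6, 18)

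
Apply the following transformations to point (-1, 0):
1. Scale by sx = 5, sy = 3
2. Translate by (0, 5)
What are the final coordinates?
(-5, 5)

Step 1: Scale (-1, 0) by (sx, sy) = (5, 3) → (-5, 0)
Step 2: Translate by (0, 5) → (-5, 5)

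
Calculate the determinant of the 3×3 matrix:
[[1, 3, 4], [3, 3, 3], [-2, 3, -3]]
51

Expansion along first row:
det = 1·det([[3,3],[3,-3]]) - 3·det([[3,3],[-2,-3]]) + 4·det([[3,3],[-2,3]])
    = 1·(3·-3 - 3·3) - 3·(3·-3 - 3·-2) + 4·(3·3 - 3·-2)
    = 1·-18 - 3·-3 + 4·15
    = -18 + 9 + 60 = 51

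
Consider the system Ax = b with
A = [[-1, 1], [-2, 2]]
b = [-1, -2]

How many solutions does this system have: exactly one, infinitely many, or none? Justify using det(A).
Infinitely many solutions

det(A) = (-1)*(2) - (1)*(-2) = 0, so A is singular (column 2 is -1 times column 1).
b = [-1, -2] = 1 * column 1 of A, so b lies in the column space of A.
A singular matrix whose right-hand side is in its column space gives a 1-parameter family of solutions — infinitely many.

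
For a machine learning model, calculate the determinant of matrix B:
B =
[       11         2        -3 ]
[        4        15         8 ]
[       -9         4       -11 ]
det(B) = -2676

Expand along row 0 (cofactor expansion): det(B) = a*(e*i - f*h) - b*(d*i - f*g) + c*(d*h - e*g), where the 3×3 is [[a, b, c], [d, e, f], [g, h, i]].
Minor M_00 = (15)*(-11) - (8)*(4) = -165 - 32 = -197.
Minor M_01 = (4)*(-11) - (8)*(-9) = -44 + 72 = 28.
Minor M_02 = (4)*(4) - (15)*(-9) = 16 + 135 = 151.
det(B) = (11)*(-197) - (2)*(28) + (-3)*(151) = -2167 - 56 - 453 = -2676.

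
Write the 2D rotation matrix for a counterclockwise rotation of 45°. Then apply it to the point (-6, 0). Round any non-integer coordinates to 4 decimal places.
R = [[√2/2, -√2/2], [√2/2, √2/2]]; R·(-6, 0) = (-4.2426, -4.2426)

Rotation matrix formula: R(θ) = [[cos θ, -sin θ], [sin θ, cos θ]]
For θ = 45°:
cos(45°) = √2/2
sin(45°) = √2/2
R = [[√2/2, -√2/2], [√2/2, √2/2]]
Apply to (-6, 0): [√2/2·-6 + (-√2/2)·0, √2/2·-6 + √2/2·0] = (-4.2426, -4.2426)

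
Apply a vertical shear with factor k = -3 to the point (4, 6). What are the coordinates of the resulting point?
(4, -6)

Shear matrix for vertical shear with factor k = -3:
[[1, 0], [-3, 1]]
Result: (4, 6) → (4, -6)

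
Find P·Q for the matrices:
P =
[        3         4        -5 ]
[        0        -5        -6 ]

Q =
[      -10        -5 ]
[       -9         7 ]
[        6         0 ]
PQ =
[      -96        13 ]
[        9       -35 ]

Matrix multiplication: (PQ)[i][j] = sum over k of P[i][k] * Q[k][j].
  (PQ)[0][0] = (3)*(-10) + (4)*(-9) + (-5)*(6) = -96
  (PQ)[0][1] = (3)*(-5) + (4)*(7) + (-5)*(0) = 13
  (PQ)[1][0] = (0)*(-10) + (-5)*(-9) + (-6)*(6) = 9
  (PQ)[1][1] = (0)*(-5) + (-5)*(7) + (-6)*(0) = -35
PQ =
[      -96        13 ]
[        9       -35 ]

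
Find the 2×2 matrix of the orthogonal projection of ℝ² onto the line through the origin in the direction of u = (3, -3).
[[1/2, -1/2], [-1/2, 1/2]]

The orthogonal projection onto the line spanned by a nonzero vector u = (a, b) has matrix P = (u uᵀ) / (uᵀ u) = (1/(a² + b²)) · [[a², ab], [ab, b²]].
Here u = (3, -3), so a² + b² = 9 + 9 = 18.
P = (1/18) · [[9, -9], [-9, 9]] = [[1/2, -1/2], [-1/2, 1/2]].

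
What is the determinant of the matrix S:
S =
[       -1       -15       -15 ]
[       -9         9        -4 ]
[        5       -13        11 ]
det(S) = -2312

Expand along row 0 (cofactor expansion): det(S) = a*(e*i - f*h) - b*(d*i - f*g) + c*(d*h - e*g), where the 3×3 is [[a, b, c], [d, e, f], [g, h, i]].
Minor M_00 = (9)*(11) - (-4)*(-13) = 99 - 52 = 47.
Minor M_01 = (-9)*(11) - (-4)*(5) = -99 + 20 = -79.
Minor M_02 = (-9)*(-13) - (9)*(5) = 117 - 45 = 72.
det(S) = (-1)*(47) - (-15)*(-79) + (-15)*(72) = -47 - 1185 - 1080 = -2312.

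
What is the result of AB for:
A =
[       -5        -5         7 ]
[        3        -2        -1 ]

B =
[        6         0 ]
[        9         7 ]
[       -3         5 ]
AB =
[      -96         0 ]
[        3       -19 ]

Matrix multiplication: (AB)[i][j] = sum over k of A[i][k] * B[k][j].
  (AB)[0][0] = (-5)*(6) + (-5)*(9) + (7)*(-3) = -96
  (AB)[0][1] = (-5)*(0) + (-5)*(7) + (7)*(5) = 0
  (AB)[1][0] = (3)*(6) + (-2)*(9) + (-1)*(-3) = 3
  (AB)[1][1] = (3)*(0) + (-2)*(7) + (-1)*(5) = -19
AB =
[      -96         0 ]
[        3       -19 ]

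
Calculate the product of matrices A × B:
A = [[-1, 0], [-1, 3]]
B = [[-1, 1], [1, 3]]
[[1, -1], [4, 8]]

Matrix multiplication:
C[0][0] = -1×-1 + 0×1 = 1
C[0][1] = -1×1 + 0×3 = -1
C[1][0] = -1×-1 + 3×1 = 4
C[1][1] = -1×1 + 3×3 = 8
Result: [[1, -1], [4, 8]]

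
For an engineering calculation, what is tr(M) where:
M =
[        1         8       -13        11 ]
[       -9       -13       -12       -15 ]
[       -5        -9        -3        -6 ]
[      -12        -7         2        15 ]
tr(M) = 1 - 13 - 3 + 15 = 0

The trace of a square matrix is the sum of its diagonal entries.
Diagonal entries of M: M[0][0] = 1, M[1][1] = -13, M[2][2] = -3, M[3][3] = 15.
tr(M) = 1 - 13 - 3 + 15 = 0.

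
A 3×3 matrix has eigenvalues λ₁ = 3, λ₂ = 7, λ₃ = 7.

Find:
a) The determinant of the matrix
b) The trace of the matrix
det = 147, trace = 17

Two standard eigenvalue identities:
- det(A) equals the product of the eigenvalues (counted with multiplicity).
- trace(A) equals the sum of the eigenvalues.
det(A) = (3)*(7)*(7) = 147.
trace(A) = 3 + 7 + 7 = 17.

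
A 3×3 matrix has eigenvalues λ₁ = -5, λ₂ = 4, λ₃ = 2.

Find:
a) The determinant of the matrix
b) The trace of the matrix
det = -40, trace = 1

Two standard eigenvalue identities:
- det(A) equals the product of the eigenvalues (counted with multiplicity).
- trace(A) equals the sum of the eigenvalues.
det(A) = (-5)*(4)*(2) = -40.
trace(A) = -5 + 4 + 2 = 1.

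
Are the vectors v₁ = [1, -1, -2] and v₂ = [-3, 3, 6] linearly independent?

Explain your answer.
No, linearly dependent (v₂ = -3·v₁)

Check whether there is a scalar k with v₂ = k·v₁.
Comparing components, k = -3 satisfies -3·[1, -1, -2] = [-3, 3, 6].
Since v₂ is a scalar multiple of v₁, the two vectors are linearly dependent.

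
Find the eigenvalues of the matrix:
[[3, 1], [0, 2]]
λ = 2 and λ = 3

Characteristic equation: det(A - λI) = 0
λ² - (trace)λ + (det) = 0
λ² - (5)λ + (6) = 0
λ² - 5λ + 6 = 0
Solving: λ = 2, 3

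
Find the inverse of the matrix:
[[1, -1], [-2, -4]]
[[2/3, -1/6], [-1/3, -1/6]]

For [[a,b],[c,d]], inverse = (1/det)·[[d,-b],[-c,a]]
det = 1·-4 - -1·-2 = -6
Inverse = (1/-6)·[[-4, 1], [2, 1]]
        = [[2/3, -1/6], [-1/3, -1/6]]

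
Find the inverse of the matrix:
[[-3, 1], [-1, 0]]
[[0, -1], [1, -3]]

For [[a,b],[c,d]], inverse = (1/det)·[[d,-b],[-c,a]]
det = -3·0 - 1·-1 = 1
Inverse = (1/1)·[[0, -1], [1, -3]]
        = [[0, -1], [1, -3]]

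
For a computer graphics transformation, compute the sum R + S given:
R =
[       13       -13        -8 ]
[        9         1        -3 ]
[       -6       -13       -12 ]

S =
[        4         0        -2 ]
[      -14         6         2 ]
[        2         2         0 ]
R + S =
[       17       -13       -10 ]
[       -5         7        -1 ]
[       -4       -11       -12 ]

Matrix addition is elementwise: (R+S)[i][j] = R[i][j] + S[i][j].
  (R+S)[0][0] = (13) + (4) = 17
  (R+S)[0][1] = (-13) + (0) = -13
  (R+S)[0][2] = (-8) + (-2) = -10
  (R+S)[1][0] = (9) + (-14) = -5
  (R+S)[1][1] = (1) + (6) = 7
  (R+S)[1][2] = (-3) + (2) = -1
  (R+S)[2][0] = (-6) + (2) = -4
  (R+S)[2][1] = (-13) + (2) = -11
  (R+S)[2][2] = (-12) + (0) = -12
R + S =
[       17       -13       -10 ]
[       -5         7        -1 ]
[       -4       -11       -12 ]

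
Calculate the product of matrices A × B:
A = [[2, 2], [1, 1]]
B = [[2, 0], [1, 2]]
[[6, 4], [3, 2]]

Matrix multiplication:
C[0][0] = 2×2 + 2×1 = 6
C[0][1] = 2×0 + 2×2 = 4
C[1][0] = 1×2 + 1×1 = 3
C[1][1] = 1×0 + 1×2 = 2
Result: [[6, 4], [3, 2]]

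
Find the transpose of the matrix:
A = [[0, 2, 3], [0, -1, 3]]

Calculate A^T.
[[0, 0], [2, -1], [3, 3]]

The transpose sends entry (i,j) to (j,i); rows become columns.
Row 0 of A: [0, 2, 3] -> column 0 of A^T.
Row 1 of A: [0, -1, 3] -> column 1 of A^T.
A^T = [[0, 0], [2, -1], [3, 3]]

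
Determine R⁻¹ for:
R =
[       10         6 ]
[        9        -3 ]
det(R) = -84
R⁻¹ =
[     1/28      1/14 ]
[     3/28     -5/42 ]

For a 2×2 matrix R = [[a, b], [c, d]] with det(R) ≠ 0, R⁻¹ = (1/det(R)) * [[d, -b], [-c, a]].
det(R) = (10)*(-3) - (6)*(9) = -30 - 54 = -84.
R⁻¹ = (1/-84) * [[-3, -6], [-9, 10]].
Dividing each entry by -84 and reducing:
R⁻¹ =
[     1/28      1/14 ]
[     3/28     -5/42 ]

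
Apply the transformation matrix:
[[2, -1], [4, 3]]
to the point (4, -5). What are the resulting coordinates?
(13, 1)

Matrix multiplication:
[[2, -1], [4, 3]] × [4, -5]ᵀ
= [2×4 + -1×-5, 4×4 + 3×-5]ᵀ
= [13.0000, 1.0000]ᵀ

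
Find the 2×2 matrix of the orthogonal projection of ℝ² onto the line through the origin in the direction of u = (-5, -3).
[[25/34, 15/34], [15/34, 9/34]]

The orthogonal projection onto the line spanned by a nonzero vector u = (a, b) has matrix P = (u uᵀ) / (uᵀ u) = (1/(a² + b²)) · [[a², ab], [ab, b²]].
Here u = (-5, -3), so a² + b² = 25 + 9 = 34.
P = (1/34) · [[25, 15], [15, 9]] = [[25/34, 15/34], [15/34, 9/34]].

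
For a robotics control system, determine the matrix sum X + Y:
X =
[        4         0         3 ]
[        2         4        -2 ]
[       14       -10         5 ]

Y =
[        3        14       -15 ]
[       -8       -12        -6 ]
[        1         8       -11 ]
X + Y =
[        7        14       -12 ]
[       -6        -8        -8 ]
[       15        -2        -6 ]

Matrix addition is elementwise: (X+Y)[i][j] = X[i][j] + Y[i][j].
  (X+Y)[0][0] = (4) + (3) = 7
  (X+Y)[0][1] = (0) + (14) = 14
  (X+Y)[0][2] = (3) + (-15) = -12
  (X+Y)[1][0] = (2) + (-8) = -6
  (X+Y)[1][1] = (4) + (-12) = -8
  (X+Y)[1][2] = (-2) + (-6) = -8
  (X+Y)[2][0] = (14) + (1) = 15
  (X+Y)[2][1] = (-10) + (8) = -2
  (X+Y)[2][2] = (5) + (-11) = -6
X + Y =
[        7        14       -12 ]
[       -6        -8        -8 ]
[       15        -2        -6 ]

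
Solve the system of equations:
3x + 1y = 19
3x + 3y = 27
x = 5, y = 4

Use elimination (row reduction):
Equation 1: 3x + 1y = 19.
Equation 2: 3x + 3y = 27.
Multiply Eq1 by 3 and Eq2 by 3: 9x + 3y = 57;  9x + 9y = 81.
Subtract: (6)y = 24, so y = 4.
Back-substitute into Eq1: 3x + 1*(4) = 19, so x = 5.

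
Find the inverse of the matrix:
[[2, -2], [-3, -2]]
[[1/5, -1/5], [-3/10, -1/5]]

For [[a,b],[c,d]], inverse = (1/det)·[[d,-b],[-c,a]]
det = 2·-2 - -2·-3 = -10
Inverse = (1/-10)·[[-2, 2], [3, 2]]
        = [[1/5, -1/5], [-3/10, -1/5]]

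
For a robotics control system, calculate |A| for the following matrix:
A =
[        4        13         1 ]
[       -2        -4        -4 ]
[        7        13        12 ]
det(A) = -34

Expand along row 0 (cofactor expansion): det(A) = a*(e*i - f*h) - b*(d*i - f*g) + c*(d*h - e*g), where the 3×3 is [[a, b, c], [d, e, f], [g, h, i]].
Minor M_00 = (-4)*(12) - (-4)*(13) = -48 + 52 = 4.
Minor M_01 = (-2)*(12) - (-4)*(7) = -24 + 28 = 4.
Minor M_02 = (-2)*(13) - (-4)*(7) = -26 + 28 = 2.
det(A) = (4)*(4) - (13)*(4) + (1)*(2) = 16 - 52 + 2 = -34.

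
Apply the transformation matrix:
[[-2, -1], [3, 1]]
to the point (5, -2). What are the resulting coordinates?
(-8, 13)

Matrix multiplication:
[[-2, -1], [3, 1]] × [5, -2]ᵀ
= [-2×5 + -1×-2, 3×5 + 1×-2]ᵀ
= [-8.0000, 13.0000]ᵀ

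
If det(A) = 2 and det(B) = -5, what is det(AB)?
-10

Use the multiplicative property of determinants: det(AB) = det(A)*det(B).
det(AB) = (2)*(-5) = -10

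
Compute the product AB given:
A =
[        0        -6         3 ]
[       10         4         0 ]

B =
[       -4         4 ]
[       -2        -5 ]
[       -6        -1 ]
AB =
[       -6        27 ]
[      -48        20 ]

Matrix multiplication: (AB)[i][j] = sum over k of A[i][k] * B[k][j].
  (AB)[0][0] = (0)*(-4) + (-6)*(-2) + (3)*(-6) = -6
  (AB)[0][1] = (0)*(4) + (-6)*(-5) + (3)*(-1) = 27
  (AB)[1][0] = (10)*(-4) + (4)*(-2) + (0)*(-6) = -48
  (AB)[1][1] = (10)*(4) + (4)*(-5) + (0)*(-1) = 20
AB =
[       -6        27 ]
[      -48        20 ]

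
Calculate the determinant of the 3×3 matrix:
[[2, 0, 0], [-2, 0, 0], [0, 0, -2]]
0

Expansion along first row:
det = 2·det([[0,0],[0,-2]]) - 0·det([[-2,0],[0,-2]]) + 0·det([[-2,0],[0,0]])
    = 2·(0·-2 - 0·0) - 0·(-2·-2 - 0·0) + 0·(-2·0 - 0·0)
    = 2·0 - 0·4 + 0·0
    = 0 + 0 + 0 = 0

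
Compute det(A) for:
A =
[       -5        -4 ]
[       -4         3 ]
det(A) = -31

For a 2×2 matrix [[a, b], [c, d]], det = a*d - b*c.
det(A) = (-5)*(3) - (-4)*(-4) = -15 - 16 = -31.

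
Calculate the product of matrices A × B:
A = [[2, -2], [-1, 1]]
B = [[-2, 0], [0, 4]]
[[-4, -8], [2, 4]]

Matrix multiplication:
C[0][0] = 2×-2 + -2×0 = -4
C[0][1] = 2×0 + -2×4 = -8
C[1][0] = -1×-2 + 1×0 = 2
C[1][1] = -1×0 + 1×4 = 4
Result: [[-4, -8], [2, 4]]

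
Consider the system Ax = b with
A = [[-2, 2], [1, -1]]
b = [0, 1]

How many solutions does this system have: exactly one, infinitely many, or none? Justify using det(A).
No solution

det(A) = (-2)*(-1) - (2)*(1) = 0, so A is singular.
The column space of A is span(column 1) = span([-2, 1]).
b = [0, 1] is not a scalar multiple of column 1, so b ∉ column space and the system is inconsistent — no solution.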